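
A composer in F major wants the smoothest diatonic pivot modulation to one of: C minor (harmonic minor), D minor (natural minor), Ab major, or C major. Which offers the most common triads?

Triads of F major: F (I), Gm (ii), Am (iii), Bb (IV), C (V), Dm (vi), Edim (vii°).
C minor (harmonic minor) shares 0: none.
D minor (natural minor) shares 7: F, Gm, Am, Bb, C, Dm, Edim.
Ab major shares 0: none.
C major shares 4: F, Am, C, Dm.
The most common triads (7) are shared with D minor.

D minor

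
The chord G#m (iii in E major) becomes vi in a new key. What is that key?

The numeral vi denotes a minor triad on scale degree 6. With G# on degree 6, the tonic of the new key is B.
Degree 6 carries a minor triad in major keys, so the destination is B major.
Check: the diatonic triads of B major are B (I), C#m (ii), D#m (iii), E (IV), F# (V), G#m (vi), A#dim (vii°) — G#m is indeed vi.

B major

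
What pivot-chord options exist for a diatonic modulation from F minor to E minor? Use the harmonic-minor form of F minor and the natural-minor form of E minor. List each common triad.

Triads in F minor (harmonic minor): F minor (i), G diminished (ii°), Ab augmented (III+), Bb minor (iv), C major (V), Db major (VI), E diminished (vii°).
Triads in E minor (natural minor): E minor (i), F# diminished (ii°), G major (III), A minor (iv), B minor (v), C major (VI), D major (VII).
Shared triads with their functions: C major (V in F minor, VI in E minor).

C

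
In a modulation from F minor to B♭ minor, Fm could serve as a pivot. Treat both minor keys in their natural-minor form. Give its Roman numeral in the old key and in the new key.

i in F minor; v in B♭ minor

The scale of F minor (natural minor) is F G A♭ B♭ C D♭ E♭; F is degree 1, and the triad built there (F-A♭-C) is minor, so it is i.
The scale of B♭ minor (natural minor) is B♭ C D♭ E♭ F G♭ A♭; F is degree 5, and the triad built there (F-A♭-C) is minor, so it is v.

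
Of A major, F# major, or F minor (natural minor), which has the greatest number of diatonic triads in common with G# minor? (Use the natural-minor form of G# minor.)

F# major

Triads of G# minor (natural minor): G# minor (i), A# diminished (ii°), B major (III), C# minor (iv), D# minor (v), E major (VI), F# major (VII).
A major shares 2: C#m, E.
F# major shares 4: G#m, B, D#m, F#.
F minor (natural minor) shares 0: none.
The most common triads (4) are shared with F# major.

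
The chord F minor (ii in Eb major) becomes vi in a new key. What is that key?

Ab major

The numeral vi denotes a minor triad on scale degree 6. With F on degree 6, the tonic of the new key is Ab.
Degree 6 carries a minor triad in major keys, so the destination is Ab major.
Check: the diatonic triads of Ab major are Ab (I), Bbm (ii), Cm (iii), Db (IV), Eb (V), Fm (vi), Gdim (vii°) — F minor is indeed vi.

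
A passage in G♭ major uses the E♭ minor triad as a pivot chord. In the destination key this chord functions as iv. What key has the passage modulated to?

The numeral iv denotes a minor triad on scale degree 4. With E♭ on degree 4, the tonic of the new key is B♭.
Degree 4 carries a minor triad in minor keys, so the destination is B♭ minor.
Check: the diatonic triads of B♭ minor (natural minor) are B♭m (i), Cdim (ii°), D♭ (III), E♭m (iv), Fm (v), G♭ (VI), A♭ (VII) — E♭ minor is indeed iv.

B♭ minor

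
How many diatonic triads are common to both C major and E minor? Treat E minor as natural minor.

4

Diatonic triads of C major: C major (I), D minor (ii), E minor (iii), F major (IV), G major (V), A minor (vi), B diminished (vii°).
Diatonic triads of E minor (natural minor): E minor (i), F# diminished (ii°), G major (III), A minor (iv), B minor (v), C major (VI), D major (VII).
Matching root and quality in both lists: C major, E minor, G major, A minor.
That gives 4 common triads.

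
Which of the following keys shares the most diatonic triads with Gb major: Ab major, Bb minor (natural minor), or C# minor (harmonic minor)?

Triads of Gb major: Gb (I), Abm (ii), Bbm (iii), Cb (IV), Db (V), Ebm (vi), Fdim (vii°).
Ab major shares 2: Bbm, Db.
Bb minor (natural minor) shares 4: Gb, Bbm, Db, Ebm.
C# minor (harmonic minor) shares 0: none.
The most common triads (4) are shared with Bb minor.

Bb minor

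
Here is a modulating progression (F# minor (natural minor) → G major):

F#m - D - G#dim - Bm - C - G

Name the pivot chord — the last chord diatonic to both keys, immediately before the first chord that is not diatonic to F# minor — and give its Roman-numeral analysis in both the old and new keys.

Bm — iv in F# minor, iii in G major

Chords diatonic to F# minor: F#m, G#dim, A, Bm, C#m, D, E.
Reading the progression, the first chord not in that set is C, so the modulation leaves F# minor there.
The chord immediately before C is Bm, which is diatonic to both keys: iv in F# minor and iii in G major.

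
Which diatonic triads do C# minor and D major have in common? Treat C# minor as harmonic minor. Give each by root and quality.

F#m, A

Triads in C# minor (harmonic minor): C#m (i), D#dim (ii°), Eaug (III+), F#m (iv), G# (V), A (VI), B#dim (vii°).
Triads in D major: D (I), Em (ii), F#m (iii), G (IV), A (V), Bm (vi), C#dim (vii°).
Shared triads with their functions: F#m (iv in C# minor, iii in D major); A (VI in C# minor, V in D major).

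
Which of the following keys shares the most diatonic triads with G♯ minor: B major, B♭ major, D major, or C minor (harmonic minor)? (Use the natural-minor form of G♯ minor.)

Triads of G♯ minor (natural minor): G♯m (i), A♯dim (ii°), B (III), C♯m (iv), D♯m (v), E (VI), F♯ (VII).
B major shares 7: G♯m, A♯dim, B, C♯m, D♯m, E, F♯.
B♭ major shares 0: none.
D major shares 0: none.
C minor (harmonic minor) shares 0: none.
The most common triads (7) are shared with B major.

B major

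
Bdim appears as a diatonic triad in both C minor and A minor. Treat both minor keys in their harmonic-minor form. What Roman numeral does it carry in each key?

vii° in C minor; ii° in A minor

The scale of C minor (harmonic minor) is C D Eb F G Ab B; B is degree 7, and the triad built there (B-D-F) is diminished, so it is vii°.
The scale of A minor (harmonic minor) is A B C D E F G#; B is degree 2, and the triad built there (B-D-F) is diminished, so it is ii°.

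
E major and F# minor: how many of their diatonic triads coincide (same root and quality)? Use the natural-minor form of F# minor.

4

Diatonic triads of E major: E (I), F#m (ii), G#m (iii), A (IV), B (V), C#m (vi), D#dim (vii°).
Diatonic triads of F# minor (natural minor): F#m (i), G#dim (ii°), A (III), Bm (iv), C#m (v), D (VI), E (VII).
Matching root and quality in both lists: E, F#m, A, C#m.
That gives 4 common triads.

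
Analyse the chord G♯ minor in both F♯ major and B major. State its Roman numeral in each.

ii in F♯ major; vi in B major

The scale of F♯ major is F♯ G♯ A♯ B C♯ D♯ E♯; G♯ is degree 2, and the triad built there (G♯-B-D♯) is minor, so it is ii.
The scale of B major is B C♯ D♯ E F♯ G♯ A♯; G♯ is degree 6, and the triad built there (G♯-B-D♯) is minor, so it is vi.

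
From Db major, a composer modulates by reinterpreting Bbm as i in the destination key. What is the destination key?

Bb minor

The numeral i denotes a minor triad on scale degree 1. With Bb on degree 1, the tonic of the new key is Bb.
Degree 1 carries a minor triad in minor keys, so the destination is Bb minor.
Check: the diatonic triads of Bb minor (natural minor) are Bbm (i), Cdim (ii°), Db (III), Ebm (iv), Fm (v), Gb (VI), Ab (VII) — Bbm is indeed i.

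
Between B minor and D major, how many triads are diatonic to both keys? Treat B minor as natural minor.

7

Diatonic triads of B minor (natural minor): Bm (i), C♯dim (ii°), D (III), Em (iv), F♯m (v), G (VI), A (VII).
Diatonic triads of D major: D (I), Em (ii), F♯m (iii), G (IV), A (V), Bm (vi), C♯dim (vii°).
Matching root and quality in both lists: Bm, C♯dim, D, Em, F♯m, G, A.
That gives 7 common triads.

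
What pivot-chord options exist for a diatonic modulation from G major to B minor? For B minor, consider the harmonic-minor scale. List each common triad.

G, Bm, Em

Triads in G major: G (I), Am (ii), Bm (iii), C (IV), D (V), Em (vi), F#dim (vii°).
Triads in B minor (harmonic minor): Bm (i), C#dim (ii°), Daug (III+), Em (iv), F# (V), G (VI), A#dim (vii°).
Shared triads with their functions: G (I in G major, VI in B minor); Bm (iii in G major, i in B minor); Em (vi in G major, iv in B minor).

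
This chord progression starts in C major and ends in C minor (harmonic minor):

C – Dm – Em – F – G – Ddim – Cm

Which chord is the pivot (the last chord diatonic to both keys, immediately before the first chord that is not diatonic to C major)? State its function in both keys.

Chords diatonic to C major: C, Dm, Em, F, G, Am, Bdim.
Reading the progression, the first chord not in that set is Ddim, so the modulation leaves C major there.
The chord immediately before Ddim is G, which is diatonic to both keys: V in C major and V in C minor.

G — V in C major, V in C minor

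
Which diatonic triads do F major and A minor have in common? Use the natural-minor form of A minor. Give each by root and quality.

F, Am, C, Dm

Triads in F major: F (I), Gm (ii), Am (iii), B♭ (IV), C (V), Dm (vi), Edim (vii°).
Triads in A minor (natural minor): Am (i), Bdim (ii°), C (III), Dm (iv), Em (v), F (VI), G (VII).
Shared triads with their functions: F (I in F major, VI in A minor); Am (iii in F major, i in A minor); C (V in F major, III in A minor); Dm (vi in F major, iv in A minor).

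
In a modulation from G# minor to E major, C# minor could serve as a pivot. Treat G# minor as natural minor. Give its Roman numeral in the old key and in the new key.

The scale of G# minor (natural minor) is G# A# B C# D# E F#; C# is degree 4, and the triad built there (C#-E-G#) is minor, so it is iv.
The scale of E major is E F# G# A B C# D#; C# is degree 6, and the triad built there (C#-E-G#) is minor, so it is vi.

iv in G# minor; vi in E major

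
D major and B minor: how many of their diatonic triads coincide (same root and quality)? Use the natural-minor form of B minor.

7

Diatonic triads of D major: D (I), Em (ii), F#m (iii), G (IV), A (V), Bm (vi), C#dim (vii°).
Diatonic triads of B minor (natural minor): Bm (i), C#dim (ii°), D (III), Em (iv), F#m (v), G (VI), A (VII).
Matching root and quality in both lists: D, Em, F#m, G, A, Bm, C#dim.
That gives 7 common triads.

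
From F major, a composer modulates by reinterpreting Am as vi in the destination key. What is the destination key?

The numeral vi denotes a minor triad on scale degree 6. With A on degree 6, the tonic of the new key is C.
Degree 6 carries a minor triad in major keys, so the destination is C major.
Check: the diatonic triads of C major are C (I), Dm (ii), Em (iii), F (IV), G (V), Am (vi), Bdim (vii°) — Am is indeed vi.

C major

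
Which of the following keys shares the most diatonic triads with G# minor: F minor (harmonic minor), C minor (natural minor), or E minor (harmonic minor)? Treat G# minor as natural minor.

E minor

Triads of G# minor (natural minor): G#m (i), A#dim (ii°), B (III), C#m (iv), D#m (v), E (VI), F# (VII).
F minor (harmonic minor) shares 0: none.
C minor (natural minor) shares 0: none.
E minor (harmonic minor) shares 1: B.
The most common triads (1) are shared with E minor.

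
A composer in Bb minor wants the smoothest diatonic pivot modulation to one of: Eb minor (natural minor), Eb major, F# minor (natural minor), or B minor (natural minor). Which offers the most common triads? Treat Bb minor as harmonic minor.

Eb minor

Triads of Bb minor (harmonic minor): Bbm (i), Cdim (ii°), Dbaug (III+), Ebm (iv), F (V), Gb (VI), Adim (vii°).
Eb minor (natural minor) shares 3: Bbm, Ebm, Gb.
Eb major shares 0: none.
F# minor (natural minor) shares 0: none.
B minor (natural minor) shares 0: none.
The most common triads (3) are shared with Eb minor.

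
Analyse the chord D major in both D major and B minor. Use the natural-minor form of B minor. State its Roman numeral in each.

The scale of D major is D E F# G A B C#; D is degree 1, and the triad built there (D-F#-A) is major, so it is I.
The scale of B minor (natural minor) is B C# D E F# G A; D is degree 3, and the triad built there (D-F#-A) is major, so it is III.

I in D major; III in B minor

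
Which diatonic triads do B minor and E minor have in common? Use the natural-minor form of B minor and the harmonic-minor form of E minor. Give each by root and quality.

Em

Triads in B minor (natural minor): Bm (i), C#dim (ii°), D (III), Em (iv), F#m (v), G (VI), A (VII).
Triads in E minor (harmonic minor): Em (i), F#dim (ii°), Gaug (III+), Am (iv), B (V), C (VI), D#dim (vii°).
Shared triads with their functions: Em (iv in B minor, i in E minor).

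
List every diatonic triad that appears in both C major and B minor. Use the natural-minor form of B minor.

Em, G

Triads in C major: C (I), Dm (ii), Em (iii), F (IV), G (V), Am (vi), Bdim (vii°).
Triads in B minor (natural minor): Bm (i), C♯dim (ii°), D (III), Em (iv), F♯m (v), G (VI), A (VII).
Shared triads with their functions: Em (iii in C major, iv in B minor); G (V in C major, VI in B minor).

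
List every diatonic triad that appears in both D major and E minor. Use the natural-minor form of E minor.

D, Em, G, Bm

Triads in D major: D (I), Em (ii), F#m (iii), G (IV), A (V), Bm (vi), C#dim (vii°).
Triads in E minor (natural minor): Em (i), F#dim (ii°), G (III), Am (iv), Bm (v), C (VI), D (VII).
Shared triads with their functions: D (I in D major, VII in E minor); Em (ii in D major, i in E minor); G (IV in D major, III in E minor); Bm (vi in D major, v in E minor).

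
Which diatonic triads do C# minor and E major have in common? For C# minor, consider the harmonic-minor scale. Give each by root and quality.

C#m, D#dim, F#m, A

Triads in C# minor (harmonic minor): C# minor (i), D# diminished (ii°), E augmented (III+), F# minor (iv), G# major (V), A major (VI), B# diminished (vii°).
Triads in E major: E major (I), F# minor (ii), G# minor (iii), A major (IV), B major (V), C# minor (vi), D# diminished (vii°).
Shared triads with their functions: C# minor (i in C# minor, vi in E major); D# diminished (ii° in C# minor, vii° in E major); F# minor (iv in C# minor, ii in E major); A major (VI in C# minor, IV in E major).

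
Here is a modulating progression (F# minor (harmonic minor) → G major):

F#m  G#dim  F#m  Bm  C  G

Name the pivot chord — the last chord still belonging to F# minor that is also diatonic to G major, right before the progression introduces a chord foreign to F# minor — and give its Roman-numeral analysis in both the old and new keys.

Chords diatonic to F# minor: F#m, G#dim, Aaug, Bm, C#, D, E#dim.
Reading the progression, the first chord not in that set is C, so the modulation leaves F# minor there.
The chord immediately before C is Bm, which is diatonic to both keys: iv in F# minor and iii in G major.

Bm — iv in F# minor, iii in G major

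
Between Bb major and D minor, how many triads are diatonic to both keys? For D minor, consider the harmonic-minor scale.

3

Diatonic triads of Bb major: Bb (I), Cm (ii), Dm (iii), Eb (IV), F (V), Gm (vi), Adim (vii°).
Diatonic triads of D minor (harmonic minor): Dm (i), Edim (ii°), Faug (III+), Gm (iv), A (V), Bb (VI), C#dim (vii°).
Matching root and quality in both lists: Bb, Dm, Gm.
That gives 3 common triads.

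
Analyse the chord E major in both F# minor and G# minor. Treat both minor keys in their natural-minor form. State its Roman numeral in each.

VII in F# minor; VI in G# minor

The scale of F# minor (natural minor) is F# G# A B C# D E; E is degree 7, and the triad built there (E-G#-B) is major, so it is VII.
The scale of G# minor (natural minor) is G# A# B C# D# E F#; E is degree 6, and the triad built there (E-G#-B) is major, so it is VI.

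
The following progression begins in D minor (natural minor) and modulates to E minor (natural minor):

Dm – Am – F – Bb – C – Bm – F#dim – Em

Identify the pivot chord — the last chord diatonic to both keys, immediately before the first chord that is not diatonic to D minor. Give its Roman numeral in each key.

Chords diatonic to D minor: Dm, Edim, F, Gm, Am, Bb, C.
Reading the progression, the first chord not in that set is Bm, so the modulation leaves D minor there.
The chord immediately before Bm is C, which is diatonic to both keys: VII in D minor and VI in E minor.

C — VII in D minor, VI in E minor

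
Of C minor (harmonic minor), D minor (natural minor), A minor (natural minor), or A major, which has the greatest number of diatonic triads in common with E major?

Triads of E major: E (I), F#m (ii), G#m (iii), A (IV), B (V), C#m (vi), D#dim (vii°).
C minor (harmonic minor) shares 0: none.
D minor (natural minor) shares 0: none.
A minor (natural minor) shares 0: none.
A major shares 4: E, F#m, A, C#m.
The most common triads (4) are shared with A major.

A major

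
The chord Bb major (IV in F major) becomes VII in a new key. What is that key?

C minor

The numeral VII denotes a major triad on scale degree 7. With Bb on degree 7, the tonic of the new key is C.
Degree 7 carries a major triad in natural-minor keys, so the destination is C minor.
Check: the diatonic triads of C minor (natural minor) are Cm (i), Ddim (ii°), Eb (III), Fm (iv), Gm (v), Ab (VI), Bb (VII) — Bb major is indeed VII.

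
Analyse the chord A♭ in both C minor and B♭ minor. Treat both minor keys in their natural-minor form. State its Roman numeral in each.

The scale of C minor (natural minor) is C D E♭ F G A♭ B♭; A♭ is degree 6, and the triad built there (A♭-C-E♭) is major, so it is VI.
The scale of B♭ minor (natural minor) is B♭ C D♭ E♭ F G♭ A♭; A♭ is degree 7, and the triad built there (A♭-C-E♭) is major, so it is VII.

VI in C minor; VII in B♭ minor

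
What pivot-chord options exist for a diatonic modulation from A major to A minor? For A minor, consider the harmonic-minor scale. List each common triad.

E, G#dim

Triads in A major: A major (I), B minor (ii), C# minor (iii), D major (IV), E major (V), F# minor (vi), G# diminished (vii°).
Triads in A minor (harmonic minor): A minor (i), B diminished (ii°), C augmented (III+), D minor (iv), E major (V), F major (VI), G# diminished (vii°).
Shared triads with their functions: E major (V in A major, V in A minor); G# diminished (vii° in A major, vii° in A minor).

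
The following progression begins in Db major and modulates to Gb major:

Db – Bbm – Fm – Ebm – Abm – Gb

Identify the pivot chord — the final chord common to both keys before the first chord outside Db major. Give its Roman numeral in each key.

Ebm — ii in Db major, vi in Gb major

Chords diatonic to Db major: Db, Ebm, Fm, Gb, Ab, Bbm, Cdim.
Reading the progression, the first chord not in that set is Abm, so the modulation leaves Db major there.
The chord immediately before Abm is Ebm, which is diatonic to both keys: ii in Db major and vi in Gb major.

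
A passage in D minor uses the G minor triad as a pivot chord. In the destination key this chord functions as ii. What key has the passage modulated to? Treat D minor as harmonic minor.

The numeral ii denotes a minor triad on scale degree 2. With G on degree 2, the tonic of the new key is F.
Degree 2 carries a minor triad in major keys, so the destination is F major.
Check: the diatonic triads of F major are F (I), Gm (ii), Am (iii), Bb (IV), C (V), Dm (vi), Edim (vii°) — G minor is indeed ii.

F major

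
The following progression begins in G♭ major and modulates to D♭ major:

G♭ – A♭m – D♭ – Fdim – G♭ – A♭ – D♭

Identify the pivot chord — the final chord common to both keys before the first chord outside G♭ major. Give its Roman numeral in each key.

G♭ — I in G♭ major, IV in D♭ major

Chords diatonic to G♭ major: G♭, A♭m, B♭m, C♭, D♭, E♭m, Fdim.
Reading the progression, the first chord not in that set is A♭, so the modulation leaves G♭ major there.
The chord immediately before A♭ is G♭, which is diatonic to both keys: I in G♭ major and IV in D♭ major.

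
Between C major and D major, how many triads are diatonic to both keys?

2

Diatonic triads of C major: C (I), Dm (ii), Em (iii), F (IV), G (V), Am (vi), Bdim (vii°).
Diatonic triads of D major: D (I), Em (ii), F#m (iii), G (IV), A (V), Bm (vi), C#dim (vii°).
Matching root and quality in both lists: Em, G.
That gives 2 common triads.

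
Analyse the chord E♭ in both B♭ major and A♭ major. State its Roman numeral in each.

IV in B♭ major; V in A♭ major

The scale of B♭ major is B♭ C D E♭ F G A; E♭ is degree 4, and the triad built there (E♭-G-B♭) is major, so it is IV.
The scale of A♭ major is A♭ B♭ C D♭ E♭ F G; E♭ is degree 5, and the triad built there (E♭-G-B♭) is major, so it is V.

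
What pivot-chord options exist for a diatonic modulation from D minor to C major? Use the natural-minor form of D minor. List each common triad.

Dm, F, Am, C

Triads in D minor (natural minor): Dm (i), Edim (ii°), F (III), Gm (iv), Am (v), Bb (VI), C (VII).
Triads in C major: C (I), Dm (ii), Em (iii), F (IV), G (V), Am (vi), Bdim (vii°).
Shared triads with their functions: Dm (i in D minor, ii in C major); F (III in D minor, IV in C major); Am (v in D minor, vi in C major); C (VII in D minor, I in C major).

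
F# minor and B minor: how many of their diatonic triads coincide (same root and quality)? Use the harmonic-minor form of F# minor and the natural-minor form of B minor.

Diatonic triads of F# minor (harmonic minor): F#m (i), G#dim (ii°), Aaug (III+), Bm (iv), C# (V), D (VI), E#dim (vii°).
Diatonic triads of B minor (natural minor): Bm (i), C#dim (ii°), D (III), Em (iv), F#m (v), G (VI), A (VII).
Matching root and quality in both lists: F#m, Bm, D.
That gives 3 common triads.

3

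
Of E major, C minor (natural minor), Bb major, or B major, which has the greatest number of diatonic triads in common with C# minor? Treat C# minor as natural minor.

E major

Triads of C# minor (natural minor): C#m (i), D#dim (ii°), E (III), F#m (iv), G#m (v), A (VI), B (VII).
E major shares 7: C#m, D#dim, E, F#m, G#m, A, B.
C minor (natural minor) shares 0: none.
Bb major shares 0: none.
B major shares 4: C#m, E, G#m, B.
The most common triads (7) are shared with E major.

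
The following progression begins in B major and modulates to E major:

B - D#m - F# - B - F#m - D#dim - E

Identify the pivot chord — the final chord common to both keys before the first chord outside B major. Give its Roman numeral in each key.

B — I in B major, V in E major

Chords diatonic to B major: B, C#m, D#m, E, F#, G#m, A#dim.
Reading the progression, the first chord not in that set is F#m, so the modulation leaves B major there.
The chord immediately before F#m is B, which is diatonic to both keys: I in B major and V in E major.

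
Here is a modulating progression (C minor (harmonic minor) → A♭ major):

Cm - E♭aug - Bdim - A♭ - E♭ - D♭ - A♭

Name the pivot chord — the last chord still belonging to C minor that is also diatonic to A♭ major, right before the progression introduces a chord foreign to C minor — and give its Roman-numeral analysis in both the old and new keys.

A♭ — VI in C minor, I in A♭ major

Chords diatonic to C minor: Cm, Ddim, E♭aug, Fm, G, A♭, Bdim.
Reading the progression, the first chord not in that set is E♭, so the modulation leaves C minor there.
The chord immediately before E♭ is A♭, which is diatonic to both keys: VI in C minor and I in A♭ major.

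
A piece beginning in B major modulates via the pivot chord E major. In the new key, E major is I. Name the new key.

The numeral I denotes a major triad on scale degree 1. With E on degree 1, the tonic of the new key is E.
Degree 1 carries a major triad in major keys, so the destination is E major.
Check: the diatonic triads of E major are E (I), F#m (ii), G#m (iii), A (IV), B (V), C#m (vi), D#dim (vii°) — E major is indeed I.

E major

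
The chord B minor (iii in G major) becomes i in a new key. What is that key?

B minor

The numeral i denotes a minor triad on scale degree 1. With B on degree 1, the tonic of the new key is B.
Degree 1 carries a minor triad in minor keys, so the destination is B minor.
Check: the diatonic triads of B minor (natural minor) are Bm (i), C#dim (ii°), D (III), Em (iv), F#m (v), G (VI), A (VII) — B minor is indeed i.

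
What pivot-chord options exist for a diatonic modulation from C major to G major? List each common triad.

Triads in C major: C major (I), D minor (ii), E minor (iii), F major (IV), G major (V), A minor (vi), B diminished (vii°).
Triads in G major: G major (I), A minor (ii), B minor (iii), C major (IV), D major (V), E minor (vi), F♯ diminished (vii°).
Shared triads with their functions: C major (I in C major, IV in G major); E minor (iii in C major, vi in G major); G major (V in C major, I in G major); A minor (vi in C major, ii in G major).

C, Em, G, Am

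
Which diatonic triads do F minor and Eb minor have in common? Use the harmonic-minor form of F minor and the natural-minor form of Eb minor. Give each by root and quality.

Bbm, Db

Triads in F minor (harmonic minor): F minor (i), G diminished (ii°), Ab augmented (III+), Bb minor (iv), C major (V), Db major (VI), E diminished (vii°).
Triads in Eb minor (natural minor): Eb minor (i), F diminished (ii°), Gb major (III), Ab minor (iv), Bb minor (v), Cb major (VI), Db major (VII).
Shared triads with their functions: Bb minor (iv in F minor, v in Eb minor); Db major (VI in F minor, VII in Eb minor).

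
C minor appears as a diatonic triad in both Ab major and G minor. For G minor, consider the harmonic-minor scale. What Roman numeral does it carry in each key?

The scale of Ab major is Ab Bb C Db Eb F G; C is degree 3, and the triad built there (C-Eb-G) is minor, so it is iii.
The scale of G minor (harmonic minor) is G A Bb C D Eb F#; C is degree 4, and the triad built there (C-Eb-G) is minor, so it is iv.

iii in Ab major; iv in G minor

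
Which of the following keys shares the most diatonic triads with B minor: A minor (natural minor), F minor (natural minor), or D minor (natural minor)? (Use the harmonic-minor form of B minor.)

Triads of B minor (harmonic minor): Bm (i), C#dim (ii°), Daug (III+), Em (iv), F# (V), G (VI), A#dim (vii°).
A minor (natural minor) shares 2: Em, G.
F minor (natural minor) shares 0: none.
D minor (natural minor) shares 0: none.
The most common triads (2) are shared with A minor.

A minor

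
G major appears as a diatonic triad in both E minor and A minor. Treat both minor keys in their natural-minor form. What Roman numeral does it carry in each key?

III in E minor; VII in A minor

The scale of E minor (natural minor) is E F♯ G A B C D; G is degree 3, and the triad built there (G-B-D) is major, so it is III.
The scale of A minor (natural minor) is A B C D E F G; G is degree 7, and the triad built there (G-B-D) is major, so it is VII.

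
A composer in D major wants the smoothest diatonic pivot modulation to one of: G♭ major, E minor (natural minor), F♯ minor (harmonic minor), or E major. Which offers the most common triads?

E minor

Triads of D major: D (I), Em (ii), F♯m (iii), G (IV), A (V), Bm (vi), C♯dim (vii°).
G♭ major shares 0: none.
E minor (natural minor) shares 4: D, Em, G, Bm.
F♯ minor (harmonic minor) shares 3: D, F♯m, Bm.
E major shares 2: F♯m, A.
The most common triads (4) are shared with E minor.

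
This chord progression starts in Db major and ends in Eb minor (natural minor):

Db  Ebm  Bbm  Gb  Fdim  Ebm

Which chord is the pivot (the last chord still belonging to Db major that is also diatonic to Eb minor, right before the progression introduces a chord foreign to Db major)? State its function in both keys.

Chords diatonic to Db major: Db, Ebm, Fm, Gb, Ab, Bbm, Cdim.
Reading the progression, the first chord not in that set is Fdim, so the modulation leaves Db major there.
The chord immediately before Fdim is Gb, which is diatonic to both keys: IV in Db major and III in Eb minor.

Gb — IV in Db major, III in Eb minor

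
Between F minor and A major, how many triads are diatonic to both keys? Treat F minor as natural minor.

0

Diatonic triads of F minor (natural minor): Fm (i), Gdim (ii°), Ab (III), Bbm (iv), Cm (v), Db (VI), Eb (VII).
Diatonic triads of A major: A (I), Bm (ii), C#m (iii), D (IV), E (V), F#m (vi), G#dim (vii°).
No triad has the same root and quality in both keys.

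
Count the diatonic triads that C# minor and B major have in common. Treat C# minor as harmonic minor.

1

Diatonic triads of C# minor (harmonic minor): C#m (i), D#dim (ii°), Eaug (III+), F#m (iv), G# (V), A (VI), B#dim (vii°).
Diatonic triads of B major: B (I), C#m (ii), D#m (iii), E (IV), F# (V), G#m (vi), A#dim (vii°).
Matching root and quality in both lists: C#m.
That gives 1 common triad.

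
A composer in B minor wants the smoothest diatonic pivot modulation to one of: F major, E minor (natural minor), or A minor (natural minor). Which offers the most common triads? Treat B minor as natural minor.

E minor

Triads of B minor (natural minor): Bm (i), C#dim (ii°), D (III), Em (iv), F#m (v), G (VI), A (VII).
F major shares 0: none.
E minor (natural minor) shares 4: Bm, D, Em, G.
A minor (natural minor) shares 2: Em, G.
The most common triads (4) are shared with E minor.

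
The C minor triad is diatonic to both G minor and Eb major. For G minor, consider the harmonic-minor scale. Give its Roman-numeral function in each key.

The scale of G minor (harmonic minor) is G A Bb C D Eb F#; C is degree 4, and the triad built there (C-Eb-G) is minor, so it is iv.
The scale of Eb major is Eb F G Ab Bb C D; C is degree 6, and the triad built there (C-Eb-G) is minor, so it is vi.

iv in G minor; vi in Eb major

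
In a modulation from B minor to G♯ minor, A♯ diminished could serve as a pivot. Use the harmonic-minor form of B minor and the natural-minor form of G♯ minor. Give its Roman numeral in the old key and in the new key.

vii° in B minor; ii° in G♯ minor

The scale of B minor (harmonic minor) is B C♯ D E F♯ G A♯; A♯ is degree 7, and the triad built there (A♯-C♯-E) is diminished, so it is vii°.
The scale of G♯ minor (natural minor) is G♯ A♯ B C♯ D♯ E F♯; A♯ is degree 2, and the triad built there (A♯-C♯-E) is diminished, so it is ii°.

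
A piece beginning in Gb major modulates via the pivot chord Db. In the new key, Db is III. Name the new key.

Bb minor

The numeral III denotes a major triad on scale degree 3. With Db on degree 3, the tonic of the new key is Bb.
Degree 3 carries a major triad in natural-minor keys, so the destination is Bb minor.
Check: the diatonic triads of Bb minor (natural minor) are Bbm (i), Cdim (ii°), Db (III), Ebm (iv), Fm (v), Gb (VI), Ab (VII) — Db is indeed III.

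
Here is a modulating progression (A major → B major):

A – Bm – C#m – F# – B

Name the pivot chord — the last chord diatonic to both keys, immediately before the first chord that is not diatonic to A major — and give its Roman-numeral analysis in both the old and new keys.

Chords diatonic to A major: A, Bm, C#m, D, E, F#m, G#dim.
Reading the progression, the first chord not in that set is F#, so the modulation leaves A major there.
The chord immediately before F# is C#m, which is diatonic to both keys: iii in A major and ii in B major.

C#m — iii in A major, ii in B major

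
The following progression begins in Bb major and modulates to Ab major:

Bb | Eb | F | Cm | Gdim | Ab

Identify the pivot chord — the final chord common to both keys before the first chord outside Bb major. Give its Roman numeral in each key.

Chords diatonic to Bb major: Bb, Cm, Dm, Eb, F, Gm, Adim.
Reading the progression, the first chord not in that set is Gdim, so the modulation leaves Bb major there.
The chord immediately before Gdim is Cm, which is diatonic to both keys: ii in Bb major and iii in Ab major.

Cm — ii in Bb major, iii in Ab major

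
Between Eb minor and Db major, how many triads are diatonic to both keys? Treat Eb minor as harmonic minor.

Diatonic triads of Eb minor (harmonic minor): Eb minor (i), F diminished (ii°), Gb augmented (III+), Ab minor (iv), Bb major (V), Cb major (VI), D diminished (vii°).
Diatonic triads of Db major: Db major (I), Eb minor (ii), F minor (iii), Gb major (IV), Ab major (V), Bb minor (vi), C diminished (vii°).
Matching root and quality in both lists: Eb minor.
That gives 1 common triad.

1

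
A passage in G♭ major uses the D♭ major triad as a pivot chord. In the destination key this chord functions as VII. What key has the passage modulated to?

E♭ minor

The numeral VII denotes a major triad on scale degree 7. With D♭ on degree 7, the tonic of the new key is E♭.
Degree 7 carries a major triad in natural-minor keys, so the destination is E♭ minor.
Check: the diatonic triads of E♭ minor (natural minor) are E♭m (i), Fdim (ii°), G♭ (III), A♭m (iv), B♭m (v), C♭ (VI), D♭ (VII) — D♭ major is indeed VII.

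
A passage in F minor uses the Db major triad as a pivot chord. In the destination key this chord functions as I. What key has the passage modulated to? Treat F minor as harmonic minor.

The numeral I denotes a major triad on scale degree 1. With Db on degree 1, the tonic of the new key is Db.
Degree 1 carries a major triad in major keys, so the destination is Db major.
Check: the diatonic triads of Db major are Db (I), Ebm (ii), Fm (iii), Gb (IV), Ab (V), Bbm (vi), Cdim (vii°) — Db major is indeed I.

Db major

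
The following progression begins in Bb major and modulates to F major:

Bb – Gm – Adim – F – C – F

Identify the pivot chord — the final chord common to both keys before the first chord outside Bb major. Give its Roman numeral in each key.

Chords diatonic to Bb major: Bb, Cm, Dm, Eb, F, Gm, Adim.
Reading the progression, the first chord not in that set is C, so the modulation leaves Bb major there.
The chord immediately before C is F, which is diatonic to both keys: V in Bb major and I in F major.

F — V in Bb major, I in F major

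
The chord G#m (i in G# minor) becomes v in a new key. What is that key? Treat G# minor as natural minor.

C# minor

The numeral v denotes a minor triad on scale degree 5. With G# on degree 5, the tonic of the new key is C#.
Degree 5 carries a minor triad in natural-minor keys, so the destination is C# minor.
Check: the diatonic triads of C# minor (natural minor) are C#m (i), D#dim (ii°), E (III), F#m (iv), G#m (v), A (VI), B (VII) — G#m is indeed v.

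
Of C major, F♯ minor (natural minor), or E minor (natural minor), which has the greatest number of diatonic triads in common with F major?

Triads of F major: F major (I), G minor (ii), A minor (iii), B♭ major (IV), C major (V), D minor (vi), E diminished (vii°).
C major shares 4: F, Am, C, Dm.
F♯ minor (natural minor) shares 0: none.
E minor (natural minor) shares 2: Am, C.
The most common triads (4) are shared with C major.

C major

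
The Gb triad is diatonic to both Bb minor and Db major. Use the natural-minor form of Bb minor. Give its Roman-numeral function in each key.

The scale of Bb minor (natural minor) is Bb C Db Eb F Gb Ab; Gb is degree 6, and the triad built there (Gb-Bb-Db) is major, so it is VI.
The scale of Db major is Db Eb F Gb Ab Bb C; Gb is degree 4, and the triad built there (Gb-Bb-Db) is major, so it is IV.

VI in Bb minor; IV in Db major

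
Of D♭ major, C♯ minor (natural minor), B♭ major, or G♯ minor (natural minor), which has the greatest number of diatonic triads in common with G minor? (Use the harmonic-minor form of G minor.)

B♭ major

Triads of G minor (harmonic minor): G minor (i), A diminished (ii°), B♭ augmented (III+), C minor (iv), D major (V), E♭ major (VI), F♯ diminished (vii°).
D♭ major shares 0: none.
C♯ minor (natural minor) shares 0: none.
B♭ major shares 4: Gm, Adim, Cm, E♭.
G♯ minor (natural minor) shares 0: none.
The most common triads (4) are shared with B♭ major.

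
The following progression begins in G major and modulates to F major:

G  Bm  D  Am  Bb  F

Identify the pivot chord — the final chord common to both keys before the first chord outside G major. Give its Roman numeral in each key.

Am — ii in G major, iii in F major

Chords diatonic to G major: G, Am, Bm, C, D, Em, F#dim.
Reading the progression, the first chord not in that set is Bb, so the modulation leaves G major there.
The chord immediately before Bb is Am, which is diatonic to both keys: ii in G major and iii in F major.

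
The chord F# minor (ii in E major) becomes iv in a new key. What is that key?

The numeral iv denotes a minor triad on scale degree 4. With F# on degree 4, the tonic of the new key is C#.
Degree 4 carries a minor triad in minor keys, so the destination is C# minor.
Check: the diatonic triads of C# minor (natural minor) are C#m (i), D#dim (ii°), E (III), F#m (iv), G#m (v), A (VI), B (VII) — F# minor is indeed iv.

C# minor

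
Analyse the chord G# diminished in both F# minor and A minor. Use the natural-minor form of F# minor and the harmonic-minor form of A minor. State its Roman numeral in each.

The scale of F# minor (natural minor) is F# G# A B C# D E; G# is degree 2, and the triad built there (G#-B-D) is diminished, so it is ii°.
The scale of A minor (harmonic minor) is A B C D E F G#; G# is degree 7, and the triad built there (G#-B-D) is diminished, so it is vii°.

ii° in F# minor; vii° in A minor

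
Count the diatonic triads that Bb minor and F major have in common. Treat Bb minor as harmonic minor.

Diatonic triads of Bb minor (harmonic minor): Bbm (i), Cdim (ii°), Dbaug (III+), Ebm (iv), F (V), Gb (VI), Adim (vii°).
Diatonic triads of F major: F (I), Gm (ii), Am (iii), Bb (IV), C (V), Dm (vi), Edim (vii°).
Matching root and quality in both lists: F.
That gives 1 common triad.

1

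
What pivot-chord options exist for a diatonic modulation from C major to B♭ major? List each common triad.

Triads in C major: C (I), Dm (ii), Em (iii), F (IV), G (V), Am (vi), Bdim (vii°).
Triads in B♭ major: B♭ (I), Cm (ii), Dm (iii), E♭ (IV), F (V), Gm (vi), Adim (vii°).
Shared triads with their functions: Dm (ii in C major, iii in B♭ major); F (IV in C major, V in B♭ major).

Dm, F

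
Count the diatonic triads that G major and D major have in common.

Diatonic triads of G major: G major (I), A minor (ii), B minor (iii), C major (IV), D major (V), E minor (vi), F# diminished (vii°).
Diatonic triads of D major: D major (I), E minor (ii), F# minor (iii), G major (IV), A major (V), B minor (vi), C# diminished (vii°).
Matching root and quality in both lists: G major, B minor, D major, E minor.
That gives 4 common triads.

4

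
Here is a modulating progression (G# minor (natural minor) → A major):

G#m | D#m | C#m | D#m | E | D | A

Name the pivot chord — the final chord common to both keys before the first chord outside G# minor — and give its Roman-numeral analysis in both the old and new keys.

E — VI in G# minor, V in A major

Chords diatonic to G# minor: G#m, A#dim, B, C#m, D#m, E, F#.
Reading the progression, the first chord not in that set is D, so the modulation leaves G# minor there.
The chord immediately before D is E, which is diatonic to both keys: VI in G# minor and V in A major.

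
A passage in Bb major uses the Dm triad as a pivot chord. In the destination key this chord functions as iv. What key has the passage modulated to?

A minor

The numeral iv denotes a minor triad on scale degree 4. With D on degree 4, the tonic of the new key is A.
Degree 4 carries a minor triad in minor keys, so the destination is A minor.
Check: the diatonic triads of A minor (natural minor) are Am (i), Bdim (ii°), C (III), Dm (iv), Em (v), F (VI), G (VII) — Dm is indeed iv.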